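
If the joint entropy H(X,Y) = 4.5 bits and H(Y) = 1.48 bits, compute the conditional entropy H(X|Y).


H(X|Y) = H(X,Y) - H(Y) = 4.5 - 1.48 = 3.02

3.02 bits


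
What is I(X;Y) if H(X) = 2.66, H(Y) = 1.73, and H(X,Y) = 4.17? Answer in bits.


I(X;Y) = H(X) + H(Y) - H(X,Y) = 2.66 + 1.73 - 4.17 = 0.22

0.22 bits


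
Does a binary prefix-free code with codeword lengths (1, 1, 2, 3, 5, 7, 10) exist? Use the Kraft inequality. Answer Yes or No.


Kraft sum = sum(2^(-l_i)) = 1.415, need <= 1. Result: violated (a binary prefix-free code with these lengths cannot exist)

No


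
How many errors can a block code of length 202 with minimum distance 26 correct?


Correction capability = floor((d-1)/2) = floor((26-1)/2) = 12

12 errors


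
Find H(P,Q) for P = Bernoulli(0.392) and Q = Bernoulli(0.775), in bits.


H(P,Q) = -p*log2(q) - (1-p)*log2(1-q). -0.392*log2(0.775) = 0.144151; -0.608*log2(0.225) = 1.308418. H(P,Q) = 0.144151 + 1.308418 = 1.4526

1.4526 bits


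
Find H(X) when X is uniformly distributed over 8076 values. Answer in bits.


H = log2(n) = log2(8076) = 12.9794

12.9794 bits


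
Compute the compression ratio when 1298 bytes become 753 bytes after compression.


Ratio = original / compressed = 1298 / 753 = 1.7238

1.7238


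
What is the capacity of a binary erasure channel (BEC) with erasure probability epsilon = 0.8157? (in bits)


C = 1 - epsilon = 1 - 0.8157 = 0.1843

0.1843 bits


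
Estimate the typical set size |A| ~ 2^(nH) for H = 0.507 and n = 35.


log2|A_typical| = nH = 35 * 0.507 = 17.745, so |A_typical| ~ 2^17.745 = 2.197e+05

2.197e+05


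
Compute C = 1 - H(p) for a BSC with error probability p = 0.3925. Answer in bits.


H(p) = -p*log2(p) - (1-p)*log2(1-p) = -0.3925*log2(0.3925) - 0.6075*log2(0.6075) = 0.529575 + 0.436819 = 0.9664. C = 1 - H(p) = 1 - 0.9664 = 0.0336

0.0336 bits


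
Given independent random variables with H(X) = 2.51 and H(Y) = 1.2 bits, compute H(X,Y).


For independent variables, H(X,Y) = H(X) + H(Y) = 2.51 + 1.2 = 3.71

3.71 bits


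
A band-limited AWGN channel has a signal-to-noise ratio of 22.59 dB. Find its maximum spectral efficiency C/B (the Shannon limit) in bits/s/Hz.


SNR_linear = 10^(22.59/10) = 181.5516; C/B = log2(1 + SNR_linear) = log2(1 + 181.5516) = 7.5122

7.5122 bits/s/Hz


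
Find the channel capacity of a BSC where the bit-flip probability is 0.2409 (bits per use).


H(p) = -p*log2(p) - (1-p)*log2(1-p) = -0.2409*log2(0.2409) - 0.7591*log2(0.7591) = 0.494687 + 0.301847 = 0.7965. C = 1 - H(p) = 1 - 0.7965 = 0.2035

0.2035 bits


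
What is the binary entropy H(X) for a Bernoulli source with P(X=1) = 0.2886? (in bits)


H = -p*log2(p) - (1-p)*log2(1-p). -0.2886*log2(0.2886) = 0.517418; -0.7114*log2(0.7114) = 0.349487. H = 0.517418 + 0.349487 = 0.8669

0.8669 bits


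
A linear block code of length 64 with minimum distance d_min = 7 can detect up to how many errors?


Detection capability = d_min - 1 = 7 - 1 = 6

6 errors


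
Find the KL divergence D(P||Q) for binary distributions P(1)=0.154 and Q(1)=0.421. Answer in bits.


KL = p*log2(p/q) + (1-p)*log2((1-p)/(1-q)) = 0.154*log2(0.154/0.421) + 0.846*log2(0.846/0.579) = 0.2394

0.2394 bits


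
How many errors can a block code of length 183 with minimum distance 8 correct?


Correction capability = floor((d-1)/2) = floor((8-1)/2) = 3

3 errors


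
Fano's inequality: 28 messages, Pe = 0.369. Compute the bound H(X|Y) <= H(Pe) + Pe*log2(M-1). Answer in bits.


H(Pe) = -Pe*log2(Pe) - (1-Pe)*log2(1-Pe) = -0.369*log2(0.369) - 0.631*log2(0.631) = 0.530735 + 0.419166 = 0.9499. Pe*log2(M-1) = 0.369*log2(27) = 1.754553. Bound = H(Pe) + Pe*log2(M-1) = 0.530735 + 0.419166 + 1.754553 = 2.7045

2.7045 bits


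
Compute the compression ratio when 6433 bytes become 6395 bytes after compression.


Ratio = original / compressed = 6433 / 6395 = 1.0059

1.0059


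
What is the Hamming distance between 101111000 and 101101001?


Count differing positions: . . . . ^ . . . ^ = 2 differences

2


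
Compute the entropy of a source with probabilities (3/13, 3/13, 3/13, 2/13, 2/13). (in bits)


H = -sum(p_i * log2(p_i)). Terms: -(3/13)*log2(3/13) = 0.488187; -(3/13)*log2(3/13) = 0.488187; -(3/13)*log2(3/13) = 0.488187; -(2/13)*log2(2/13) = 0.415452; -(2/13)*log2(2/13) = 0.415452. H = 0.488187 + 0.488187 + 0.488187 + 0.415452 + 0.415452 = 2.2955

2.2955 bits


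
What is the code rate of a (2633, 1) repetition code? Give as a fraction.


Rate = k/n = 1/2633

1/2633


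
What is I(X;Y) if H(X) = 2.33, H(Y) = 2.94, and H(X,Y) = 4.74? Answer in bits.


I(X;Y) = H(X) + H(Y) - H(X,Y) = 2.33 + 2.94 - 4.74 = 0.53

0.53 bits


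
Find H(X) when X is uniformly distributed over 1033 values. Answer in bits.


H = log2(n) = log2(1033) = 10.0126

10.0126 bits


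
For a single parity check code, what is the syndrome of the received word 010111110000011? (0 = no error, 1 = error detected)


Syndrome = XOR of all bits = 0 XOR 1 XOR 0 XOR 1 XOR 1 XOR 1 XOR 1 XOR 1 XOR 0 XOR 0 XOR 0 XOR 0 XOR 0 XOR 1 XOR 1 = 0

0


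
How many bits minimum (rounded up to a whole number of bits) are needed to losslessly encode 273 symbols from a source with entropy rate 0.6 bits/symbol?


Minimum bits >= n * H = 273 * 0.6 = 163.8, rounded up to a whole number of bits = 164

164 bits


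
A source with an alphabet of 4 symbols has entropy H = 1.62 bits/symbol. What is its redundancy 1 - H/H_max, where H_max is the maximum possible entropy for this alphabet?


H_max = log2(K) = log2(4) = 2.0 bits/symbol. Redundancy = 1 - H/H_max = 1 - 1.62/2.0 = 1 - 0.81 = 0.19

0.19


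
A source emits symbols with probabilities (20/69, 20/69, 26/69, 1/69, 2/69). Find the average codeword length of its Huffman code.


Huffman construction (repeatedly merge the two least-probable nodes; each merge adds 1 bit to every symbol beneath it): 1/69 + 2/69 = 1/23; 1/23 + 20/69 = 1/3; 20/69 + 1/3 = 43/69; 26/69 + 43/69 = 1. Resulting codeword lengths (in the order the probabilities were given): (3, 2, 1, 4, 4). L_avg = sum(p_i * l_i) = 20/69*3 + 20/69*2 + 26/69*1 + 1/69*4 + 2/69*4 = 2

2.0 bits


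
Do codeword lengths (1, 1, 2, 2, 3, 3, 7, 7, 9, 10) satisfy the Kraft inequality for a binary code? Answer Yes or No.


Kraft sum = sum(2^(-l_i)) = 1.7686, need <= 1. Result: violated (a binary prefix-free code with these lengths cannot exist)

No


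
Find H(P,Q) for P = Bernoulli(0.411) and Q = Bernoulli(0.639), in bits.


H(P,Q) = -p*log2(q) - (1-p)*log2(1-q). -0.411*log2(0.639) = 0.265552; -0.589*log2(0.361) = 0.865788. H(P,Q) = 0.265552 + 0.865788 = 1.1313

1.1313 bits


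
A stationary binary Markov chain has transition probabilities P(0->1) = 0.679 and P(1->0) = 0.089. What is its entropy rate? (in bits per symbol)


Stationary distribution: pi_0 = p10/(p01+p10) = 0.1159, pi_1 = 0.8841. Entropy rate H' = pi_0*H(p01) + pi_1*H(p10) = 0.1159*0.9055 + 0.8841*0.4331 = 0.4879

0.4879 bits/symbol


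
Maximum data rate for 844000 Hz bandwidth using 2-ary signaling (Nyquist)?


Rate = 2 * B * log2(M) = 2 * 844000 * 1.0 = 1688000.0

1688000.0 bps


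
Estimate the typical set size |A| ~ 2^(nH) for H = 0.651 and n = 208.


log2|A_typical| = nH = 208 * 0.651 = 135.408, so |A_typical| ~ 2^135.408 = 5.779e+40

5.779e+40


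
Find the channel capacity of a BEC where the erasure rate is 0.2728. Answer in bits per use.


C = 1 - epsilon = 1 - 0.2728 = 0.7272

0.7272 bits


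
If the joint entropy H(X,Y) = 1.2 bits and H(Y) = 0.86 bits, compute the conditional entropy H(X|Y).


H(X|Y) = H(X,Y) - H(Y) = 1.2 - 0.86 = 0.34

0.34 bits


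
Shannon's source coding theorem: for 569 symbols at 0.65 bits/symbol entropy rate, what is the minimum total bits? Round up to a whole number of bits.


Minimum bits >= n * H = 569 * 0.65 = 369.85, rounded up to a whole number of bits = 370

370 bits


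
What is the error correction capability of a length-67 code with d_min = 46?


Correction capability = floor((d-1)/2) = floor((46-1)/2) = 22

22 errors


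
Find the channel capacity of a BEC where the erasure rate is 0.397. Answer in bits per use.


C = 1 - epsilon = 1 - 0.397 = 0.603

0.603 bits


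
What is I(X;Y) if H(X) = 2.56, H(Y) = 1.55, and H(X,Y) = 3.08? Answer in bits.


I(X;Y) = H(X) + H(Y) - H(X,Y) = 2.56 + 1.55 - 3.08 = 1.03

1.03 bits


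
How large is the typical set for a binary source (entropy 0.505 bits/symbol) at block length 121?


log2|A_typical| = nH = 121 * 0.505 = 61.105, so |A_typical| ~ 2^61.105 = 2.480e+18

2.480e+18


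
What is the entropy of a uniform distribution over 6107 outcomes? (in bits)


H = log2(n) = log2(6107) = 12.5762

12.5762 bits


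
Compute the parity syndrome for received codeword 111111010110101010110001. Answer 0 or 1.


Syndrome = XOR of all bits = 1 XOR 1 XOR 1 XOR 1 XOR 1 XOR 1 XOR 0 XOR 1 XOR 0 XOR 1 XOR 1 XOR 0 XOR 1 XOR 0 XOR 1 XOR 0 XOR 1 XOR 0 XOR 1 XOR 1 XOR 0 XOR 0 XOR 0 XOR 1 = 1

1


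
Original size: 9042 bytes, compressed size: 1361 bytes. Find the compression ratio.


Ratio = original / compressed = 9042 / 1361 = 6.6436

6.6436


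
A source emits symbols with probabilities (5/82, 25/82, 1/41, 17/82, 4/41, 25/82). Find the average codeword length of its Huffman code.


Huffman construction (repeatedly merge the two least-probable nodes; each merge adds 1 bit to every symbol beneath it): 1/41 + 5/82 = 7/82; 7/82 + 4/41 = 15/82; 15/82 + 17/82 = 16/41; 25/82 + 25/82 = 25/41; 16/41 + 25/41 = 1. Resulting codeword lengths (in the order the probabilities were given): (4, 2, 4, 2, 3, 2). L_avg = sum(p_i * l_i) = 5/82*4 + 25/82*2 + 1/41*4 + 17/82*2 + 4/41*3 + 25/82*2 = 93/41 = 2.2683

2.2683 bits


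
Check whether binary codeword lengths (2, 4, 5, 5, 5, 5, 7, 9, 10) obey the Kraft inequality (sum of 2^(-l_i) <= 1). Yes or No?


Kraft sum = sum(2^(-l_i)) = 0.4482, need <= 1. Result: satisfied (a binary prefix-free code with these lengths exists)

Yes


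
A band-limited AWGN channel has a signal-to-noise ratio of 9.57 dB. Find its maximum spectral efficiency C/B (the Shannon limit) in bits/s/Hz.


SNR_linear = 10^(9.57/10) = 9.0573; C/B = log2(1 + SNR_linear) = log2(1 + 9.0573) = 3.3302

3.3302 bits/s/Hz


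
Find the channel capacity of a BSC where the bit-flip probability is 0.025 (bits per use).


H(p) = -p*log2(p) - (1-p)*log2(1-p) = -0.025*log2(0.025) - 0.975*log2(0.975) = 0.133048 + 0.035613 = 0.1687. C = 1 - H(p) = 1 - 0.1687 = 0.8313

0.8313 bits


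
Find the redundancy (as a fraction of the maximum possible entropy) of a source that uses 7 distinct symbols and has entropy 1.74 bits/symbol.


H_max = log2(K) = log2(7) = 2.8074 bits/symbol. Redundancy = 1 - H/H_max = 1 - 1.74/2.8074 = 1 - 0.6198 = 0.3802

0.3802


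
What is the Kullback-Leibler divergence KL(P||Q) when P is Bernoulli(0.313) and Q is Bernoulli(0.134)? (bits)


KL = p*log2(p/q) + (1-p)*log2((1-p)/(1-q)) = 0.313*log2(0.313/0.134) + 0.687*log2(0.687/0.866) = 0.1536

0.1536 bits


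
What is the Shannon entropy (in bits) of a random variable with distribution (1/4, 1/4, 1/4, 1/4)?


H = -sum(p_i * log2(p_i)). Terms: -(1/4)*log2(1/4) = 0.500000; -(1/4)*log2(1/4) = 0.500000; -(1/4)*log2(1/4) = 0.500000; -(1/4)*log2(1/4) = 0.500000. H = 0.500000 + 0.500000 + 0.500000 + 0.500000 = 2.0

2.0 bits


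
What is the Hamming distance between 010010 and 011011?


Count differing positions: . . ^ . . ^ = 2 differences

2


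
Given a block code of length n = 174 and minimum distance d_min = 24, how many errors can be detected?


Detection capability = d_min - 1 = 24 - 1 = 23

23 errors


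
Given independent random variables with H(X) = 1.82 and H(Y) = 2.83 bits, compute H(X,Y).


For independent variables, H(X,Y) = H(X) + H(Y) = 1.82 + 2.83 = 4.65

4.65 bits


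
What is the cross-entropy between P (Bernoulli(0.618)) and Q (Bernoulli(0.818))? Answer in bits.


H(P,Q) = -p*log2(q) - (1-p)*log2(1-q). -0.618*log2(0.818) = 0.179113; -0.382*log2(0.182) = 0.938952. H(P,Q) = 0.179113 + 0.938952 = 1.1181

1.1181 bits


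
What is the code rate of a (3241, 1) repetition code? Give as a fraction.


Rate = k/n = 1/3241

1/3241


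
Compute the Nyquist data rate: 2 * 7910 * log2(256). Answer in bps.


Rate = 2 * B * log2(M) = 2 * 7910 * 8.0 = 126560.0

126560.0 bps


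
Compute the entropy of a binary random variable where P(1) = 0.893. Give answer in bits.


H = -p*log2(p) - (1-p)*log2(1-p). -0.893*log2(0.893) = 0.145798; -0.107*log2(0.107) = 0.345002. H = 0.145798 + 0.345002 = 0.4908

0.4908 bits


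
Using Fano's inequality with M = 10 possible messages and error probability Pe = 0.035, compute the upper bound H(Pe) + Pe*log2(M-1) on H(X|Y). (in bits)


H(Pe) = -Pe*log2(Pe) - (1-Pe)*log2(1-Pe) = -0.035*log2(0.035) - 0.965*log2(0.965) = 0.169278 + 0.049600 = 0.2189. Pe*log2(M-1) = 0.035*log2(9) = 0.110947. Bound = H(Pe) + Pe*log2(M-1) = 0.169278 + 0.049600 + 0.110947 = 0.3298

0.3298 bits


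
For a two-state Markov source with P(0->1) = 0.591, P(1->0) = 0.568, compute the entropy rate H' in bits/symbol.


Stationary distribution: pi_0 = p10/(p01+p10) = 0.4901, pi_1 = 0.5099. Entropy rate H' = pi_0*H(p01) + pi_1*H(p10) = 0.4901*0.976 + 0.5099*0.9866 = 0.9814

0.9814 bits/symbol


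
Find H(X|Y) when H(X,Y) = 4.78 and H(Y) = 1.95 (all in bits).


H(X|Y) = H(X,Y) - H(Y) = 4.78 - 1.95 = 2.83

2.83 bits


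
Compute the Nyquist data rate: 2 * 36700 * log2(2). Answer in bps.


Rate = 2 * B * log2(M) = 2 * 36700 * 1.0 = 73400.0

73400.0 bps


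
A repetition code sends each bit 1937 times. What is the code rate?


Rate = k/n = 1/1937

1/1937


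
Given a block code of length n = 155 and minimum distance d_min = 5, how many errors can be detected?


Detection capability = d_min - 1 = 5 - 1 = 4

4 errors


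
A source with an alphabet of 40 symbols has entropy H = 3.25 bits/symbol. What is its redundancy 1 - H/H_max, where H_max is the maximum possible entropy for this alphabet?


H_max = log2(K) = log2(40) = 5.3219 bits/symbol. Redundancy = 1 - H/H_max = 1 - 3.25/5.3219 = 1 - 0.6107 = 0.3893

0.3893


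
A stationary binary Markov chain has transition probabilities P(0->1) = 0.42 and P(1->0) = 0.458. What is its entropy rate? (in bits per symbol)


Stationary distribution: pi_0 = p10/(p01+p10) = 0.5216, pi_1 = 0.4784. Entropy rate H' = pi_0*H(p01) + pi_1*H(p10) = 0.5216*0.9815 + 0.4784*0.9949 = 0.9879

0.9879 bits/symbol


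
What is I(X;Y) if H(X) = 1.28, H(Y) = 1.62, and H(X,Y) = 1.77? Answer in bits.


I(X;Y) = H(X) + H(Y) - H(X,Y) = 1.28 + 1.62 - 1.77 = 1.13

1.13 bits


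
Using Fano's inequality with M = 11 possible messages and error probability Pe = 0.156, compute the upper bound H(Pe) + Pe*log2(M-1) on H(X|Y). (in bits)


H(Pe) = -Pe*log2(Pe) - (1-Pe)*log2(1-Pe) = -0.156*log2(0.156) - 0.844*log2(0.844) = 0.418140 + 0.206514 = 0.6247. Pe*log2(M-1) = 0.156*log2(10) = 0.518221. Bound = H(Pe) + Pe*log2(M-1) = 0.418140 + 0.206514 + 0.518221 = 1.1429

1.1429 bits


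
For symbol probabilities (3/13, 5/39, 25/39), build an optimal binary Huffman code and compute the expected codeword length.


Huffman construction (repeatedly merge the two least-probable nodes; each merge adds 1 bit to every symbol beneath it): 5/39 + 3/13 = 14/39; 14/39 + 25/39 = 1. Resulting codeword lengths (in the order the probabilities were given): (2, 2, 1). L_avg = sum(p_i * l_i) = 3/13*2 + 5/39*2 + 25/39*1 = 53/39 = 1.359

1.359 bits


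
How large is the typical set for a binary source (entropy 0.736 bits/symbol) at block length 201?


log2|A_typical| = nH = 201 * 0.736 = 147.936, so |A_typical| ~ 2^147.936 = 3.413e+44

3.413e+44


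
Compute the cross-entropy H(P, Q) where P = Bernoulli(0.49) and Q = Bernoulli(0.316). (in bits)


H(P,Q) = -p*log2(q) - (1-p)*log2(1-q). -0.49*log2(0.316) = 0.814382; -0.51*log2(0.684) = 0.279445. H(P,Q) = 0.814382 + 0.279445 = 1.0938

1.0938 bits


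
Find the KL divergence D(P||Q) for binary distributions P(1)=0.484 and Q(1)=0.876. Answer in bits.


KL = p*log2(p/q) + (1-p)*log2((1-p)/(1-q)) = 0.484*log2(0.484/0.876) + 0.516*log2(0.516/0.124) = 0.6472

0.6472 bits


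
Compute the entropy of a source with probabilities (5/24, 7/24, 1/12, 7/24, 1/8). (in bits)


H = -sum(p_i * log2(p_i)). Terms: -(5/24)*log2(5/24) = 0.471466; -(7/24)*log2(7/24) = 0.518469; -(1/12)*log2(1/12) = 0.298747; -(7/24)*log2(7/24) = 0.518469; -(1/8)*log2(1/8) = 0.375000. H = 0.471466 + 0.518469 + 0.298747 + 0.518469 + 0.375000 = 2.1822

2.1822 bits


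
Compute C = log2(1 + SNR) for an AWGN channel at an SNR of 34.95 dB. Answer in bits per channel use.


SNR_linear = 10^(34.95/10) = 3126.0794; C = log2(1 + SNR_linear) = log2(1 + 3126.0794) = 11.6106

11.6106 bits/channel use


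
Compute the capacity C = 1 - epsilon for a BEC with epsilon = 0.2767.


C = 1 - epsilon = 1 - 0.2767 = 0.7233

0.7233 bits


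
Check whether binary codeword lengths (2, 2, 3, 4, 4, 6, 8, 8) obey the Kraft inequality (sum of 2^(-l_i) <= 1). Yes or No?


Kraft sum = sum(2^(-l_i)) = 0.7734, need <= 1. Result: satisfied (a binary prefix-free code with these lengths exists)

Yes


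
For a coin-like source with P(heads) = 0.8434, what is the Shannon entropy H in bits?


H = -p*log2(p) - (1-p)*log2(1-p). -0.8434*log2(0.8434) = 0.207233; -0.1566*log2(0.1566) = 0.418881. H = 0.207233 + 0.418881 = 0.6261

0.6261 bits


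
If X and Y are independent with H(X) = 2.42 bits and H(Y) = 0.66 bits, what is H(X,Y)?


For independent variables, H(X,Y) = H(X) + H(Y) = 2.42 + 0.66 = 3.08

3.08 bits


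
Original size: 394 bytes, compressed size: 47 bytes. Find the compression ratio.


Ratio = original / compressed = 394 / 47 = 8.383

8.383


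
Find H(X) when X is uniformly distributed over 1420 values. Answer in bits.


H = log2(n) = log2(1420) = 10.4717

10.4717 bits


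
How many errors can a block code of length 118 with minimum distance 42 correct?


Correction capability = floor((d-1)/2) = floor((42-1)/2) = 20

20 errors


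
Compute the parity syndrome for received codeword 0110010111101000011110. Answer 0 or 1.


Syndrome = XOR of all bits = 0 XOR 1 XOR 1 XOR 0 XOR 0 XOR 1 XOR 0 XOR 1 XOR 1 XOR 1 XOR 1 XOR 0 XOR 1 XOR 0 XOR 0 XOR 0 XOR 0 XOR 1 XOR 1 XOR 1 XOR 1 XOR 0 = 0

0


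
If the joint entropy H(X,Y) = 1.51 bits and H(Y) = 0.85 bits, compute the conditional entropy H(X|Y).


H(X|Y) = H(X,Y) - H(Y) = 1.51 - 0.85 = 0.66

0.66 bits


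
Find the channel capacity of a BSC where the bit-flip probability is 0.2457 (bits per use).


H(p) = -p*log2(p) - (1-p)*log2(1-p) = -0.2457*log2(0.2457) - 0.7543*log2(0.7543) = 0.497550 + 0.306841 = 0.8044. C = 1 - H(p) = 1 - 0.8044 = 0.1956

0.1956 bits


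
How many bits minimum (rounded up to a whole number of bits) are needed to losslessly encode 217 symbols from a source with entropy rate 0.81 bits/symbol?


Minimum bits >= n * H = 217 * 0.81 = 175.77, rounded up to a whole number of bits = 176

176 bits


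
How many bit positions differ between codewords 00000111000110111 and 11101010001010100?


Count differing positions: ^ ^ ^ . ^ ^ . ^ . . ^ ^ . . . ^ ^ = 10 differences

10


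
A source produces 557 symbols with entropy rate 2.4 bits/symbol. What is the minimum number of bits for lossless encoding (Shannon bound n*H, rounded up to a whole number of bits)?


Minimum bits >= n * H = 557 * 2.4 = 1336.8, rounded up to a whole number of bits = 1337

1337 bits


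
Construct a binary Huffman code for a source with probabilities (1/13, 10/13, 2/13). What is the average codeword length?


Huffman construction (repeatedly merge the two least-probable nodes; each merge adds 1 bit to every symbol beneath it): 1/13 + 2/13 = 3/13; 3/13 + 10/13 = 1. Resulting codeword lengths (in the order the probabilities were given): (2, 1, 2). L_avg = sum(p_i * l_i) = 1/13*2 + 10/13*1 + 2/13*2 = 16/13 = 1.2308

1.2308 bits


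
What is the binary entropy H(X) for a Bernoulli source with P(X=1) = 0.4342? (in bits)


H = -p*log2(p) - (1-p)*log2(1-p). -0.4342*log2(0.4342) = 0.522589; -0.5658*log2(0.5658) = 0.464882. H = 0.522589 + 0.464882 = 0.9875

0.9875 bits


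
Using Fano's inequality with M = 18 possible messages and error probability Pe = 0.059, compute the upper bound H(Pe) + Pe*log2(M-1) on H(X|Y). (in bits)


H(Pe) = -Pe*log2(Pe) - (1-Pe)*log2(1-Pe) = -0.059*log2(0.059) - 0.941*log2(0.941) = 0.240905 + 0.082557 = 0.3235. Pe*log2(M-1) = 0.059*log2(17) = 0.241160. Bound = H(Pe) + Pe*log2(M-1) = 0.240905 + 0.082557 + 0.241160 = 0.5646

0.5646 bits


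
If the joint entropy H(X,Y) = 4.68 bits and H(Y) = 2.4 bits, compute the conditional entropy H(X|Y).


H(X|Y) = H(X,Y) - H(Y) = 4.68 - 2.4 = 2.28

2.28 bits


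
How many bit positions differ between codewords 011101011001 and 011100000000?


Count differing positions: . . . . . ^ . ^ ^ . . ^ = 4 differences

4


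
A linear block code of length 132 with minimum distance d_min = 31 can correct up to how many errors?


Correction capability = floor((d-1)/2) = floor((31-1)/2) = 15

15 errors


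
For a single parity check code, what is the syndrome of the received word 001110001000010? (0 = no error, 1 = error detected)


Syndrome = XOR of all bits = 0 XOR 0 XOR 1 XOR 1 XOR 1 XOR 0 XOR 0 XOR 0 XOR 1 XOR 0 XOR 0 XOR 0 XOR 0 XOR 1 XOR 0 = 1

1


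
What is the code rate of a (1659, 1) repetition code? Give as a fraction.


Rate = k/n = 1/1659

1/1659


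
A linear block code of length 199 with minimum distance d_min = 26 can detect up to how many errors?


Detection capability = d_min - 1 = 26 - 1 = 25

25 errors


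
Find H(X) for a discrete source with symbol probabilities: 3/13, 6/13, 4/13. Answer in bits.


H = -sum(p_i * log2(p_i)). Terms: -(3/13)*log2(3/13) = 0.488187; -(6/13)*log2(6/13) = 0.514836; -(4/13)*log2(4/13) = 0.523212. H = 0.488187 + 0.514836 + 0.523212 = 1.5262

1.5262 bits


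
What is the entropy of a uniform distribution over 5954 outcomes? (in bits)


H = log2(n) = log2(5954) = 12.5396

12.5396 bits


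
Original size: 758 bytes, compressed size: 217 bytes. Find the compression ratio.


Ratio = original / compressed = 758 / 217 = 3.4931

3.4931


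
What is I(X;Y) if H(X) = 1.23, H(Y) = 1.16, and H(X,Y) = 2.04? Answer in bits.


I(X;Y) = H(X) + H(Y) - H(X,Y) = 1.23 + 1.16 - 2.04 = 0.35

0.35 bits


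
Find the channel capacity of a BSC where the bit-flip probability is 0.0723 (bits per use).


H(p) = -p*log2(p) - (1-p)*log2(1-p) = -0.0723*log2(0.0723) - 0.9277*log2(0.9277) = 0.274007 + 0.100442 = 0.3744. C = 1 - H(p) = 1 - 0.3744 = 0.6256

0.6256 bits


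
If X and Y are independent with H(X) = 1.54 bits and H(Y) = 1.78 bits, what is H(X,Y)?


For independent variables, H(X,Y) = H(X) + H(Y) = 1.54 + 1.78 = 3.32

3.32 bits


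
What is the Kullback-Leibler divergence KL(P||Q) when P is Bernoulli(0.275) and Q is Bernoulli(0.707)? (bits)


KL = p*log2(p/q) + (1-p)*log2((1-p)/(1-q)) = 0.275*log2(0.275/0.707) + 0.725*log2(0.725/0.293) = 0.573

0.573 bits


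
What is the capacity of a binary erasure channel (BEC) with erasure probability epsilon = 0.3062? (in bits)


C = 1 - epsilon = 1 - 0.3062 = 0.6938

0.6938 bits


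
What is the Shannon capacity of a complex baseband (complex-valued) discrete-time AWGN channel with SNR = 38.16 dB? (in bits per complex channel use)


SNR_linear = 10^(38.16/10) = 6546.3617; C = log2(1 + SNR_linear) = log2(1 + 6546.3617) = 12.6767

12.6767 bits/channel use


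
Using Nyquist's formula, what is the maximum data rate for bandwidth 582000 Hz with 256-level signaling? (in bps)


Rate = 2 * B * log2(M) = 2 * 582000 * 8.0 = 9312000.0

9312000.0 bps


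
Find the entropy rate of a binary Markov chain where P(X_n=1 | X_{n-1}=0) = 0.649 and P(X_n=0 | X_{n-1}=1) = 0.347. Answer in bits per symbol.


Stationary distribution: pi_0 = p10/(p01+p10) = 0.3484, pi_1 = 0.6516. Entropy rate H' = pi_0*H(p01) + pi_1*H(p10) = 0.3484*0.935 + 0.6516*0.9314 = 0.9326

0.9326 bits/symbol


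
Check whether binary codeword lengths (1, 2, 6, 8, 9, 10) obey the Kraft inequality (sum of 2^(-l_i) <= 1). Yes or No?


Kraft sum = sum(2^(-l_i)) = 0.7725, need <= 1. Result: satisfied (a binary prefix-free code with these lengths exists)

Yes


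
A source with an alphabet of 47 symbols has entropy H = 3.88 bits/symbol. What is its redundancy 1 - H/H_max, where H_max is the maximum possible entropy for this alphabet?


H_max = log2(K) = log2(47) = 5.5546 bits/symbol. Redundancy = 1 - H/H_max = 1 - 3.88/5.5546 = 1 - 0.6985 = 0.3015

0.3015


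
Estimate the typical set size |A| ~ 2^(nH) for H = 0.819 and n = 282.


log2|A_typical| = nH = 282 * 0.819 = 230.958, so |A_typical| ~ 2^230.958 = 3.352e+69

3.352e+69


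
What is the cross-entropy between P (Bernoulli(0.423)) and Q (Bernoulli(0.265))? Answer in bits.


H(P,Q) = -p*log2(q) - (1-p)*log2(1-q). -0.423*log2(0.265) = 0.810441; -0.577*log2(0.735) = 0.256294. H(P,Q) = 0.810441 + 0.256294 = 1.0667

1.0667 bits


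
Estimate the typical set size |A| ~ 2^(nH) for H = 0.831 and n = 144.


log2|A_typical| = nH = 144 * 0.831 = 119.664, so |A_typical| ~ 2^119.664 = 1.053e+36

1.053e+36


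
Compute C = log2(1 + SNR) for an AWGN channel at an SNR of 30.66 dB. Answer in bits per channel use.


SNR_linear = 10^(30.66/10) = 1164.126; C = log2(1 + SNR_linear) = log2(1 + 1164.126) = 10.1863

10.1863 bits/channel use


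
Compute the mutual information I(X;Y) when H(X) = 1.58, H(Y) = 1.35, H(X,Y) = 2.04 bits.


I(X;Y) = H(X) + H(Y) - H(X,Y) = 1.58 + 1.35 - 2.04 = 0.89

0.89 bits


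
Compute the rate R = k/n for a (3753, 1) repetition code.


Rate = k/n = 1/3753

1/3753


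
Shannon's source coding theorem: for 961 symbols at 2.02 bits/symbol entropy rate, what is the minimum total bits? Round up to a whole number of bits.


Minimum bits >= n * H = 961 * 2.02 = 1941.22, rounded up to a whole number of bits = 1942

1942 bits


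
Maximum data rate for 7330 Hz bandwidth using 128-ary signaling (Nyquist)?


Rate = 2 * B * log2(M) = 2 * 7330 * 7.0 = 102620.0

102620.0 bps


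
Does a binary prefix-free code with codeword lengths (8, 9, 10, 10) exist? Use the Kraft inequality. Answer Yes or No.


Kraft sum = sum(2^(-l_i)) = 0.0078, need <= 1. Result: satisfied (a binary prefix-free code with these lengths exists)

Yes


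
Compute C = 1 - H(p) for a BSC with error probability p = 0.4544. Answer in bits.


H(p) = -p*log2(p) - (1-p)*log2(1-p) = -0.4544*log2(0.4544) - 0.5456*log2(0.5456) = 0.517091 + 0.476900 = 0.994. C = 1 - H(p) = 1 - 0.994 = 0.006

0.006 bits


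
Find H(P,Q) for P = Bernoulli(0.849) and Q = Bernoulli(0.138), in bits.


H(P,Q) = -p*log2(q) - (1-p)*log2(1-q). -0.849*log2(0.138) = 2.425814; -0.151*log2(0.862) = 0.032350. H(P,Q) = 2.425814 + 0.032350 = 2.4582

2.4582 bits


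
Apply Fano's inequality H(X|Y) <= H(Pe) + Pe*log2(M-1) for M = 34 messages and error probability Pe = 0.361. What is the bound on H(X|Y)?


H(Pe) = -Pe*log2(Pe) - (1-Pe)*log2(1-Pe) = -0.361*log2(0.361) - 0.639*log2(0.639) = 0.530644 + 0.412866 = 0.9435. Pe*log2(M-1) = 0.361*log2(33) = 1.821026. Bound = H(Pe) + Pe*log2(M-1) = 0.530644 + 0.412866 + 1.821026 = 2.7645

2.7645 bits


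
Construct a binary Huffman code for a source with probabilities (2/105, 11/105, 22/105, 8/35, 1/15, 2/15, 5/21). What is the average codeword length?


Huffman construction (repeatedly merge the two least-probable nodes; each merge adds 1 bit to every symbol beneath it): 2/105 + 1/15 = 3/35; 3/35 + 11/105 = 4/21; 2/15 + 4/21 = 34/105; 22/105 + 8/35 = 46/105; 5/21 + 34/105 = 59/105; 46/105 + 59/105 = 1. Resulting codeword lengths (in the order the probabilities were given): (5, 4, 2, 2, 5, 3, 2). L_avg = sum(p_i * l_i) = 2/105*5 + 11/105*4 + 22/105*2 + 8/35*2 + 1/15*5 + 2/15*3 + 5/21*2 = 13/5 = 2.6

2.6 bits


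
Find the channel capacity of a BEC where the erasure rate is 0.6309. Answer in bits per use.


C = 1 - epsilon = 1 - 0.6309 = 0.3691

0.3691 bits


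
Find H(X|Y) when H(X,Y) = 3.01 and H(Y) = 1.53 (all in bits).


H(X|Y) = H(X,Y) - H(Y) = 3.01 - 1.53 = 1.48

1.48 bits


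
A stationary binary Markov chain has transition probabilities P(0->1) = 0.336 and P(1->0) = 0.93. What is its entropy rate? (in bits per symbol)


Stationary distribution: pi_0 = p10/(p01+p10) = 0.7346, pi_1 = 0.2654. Entropy rate H' = pi_0*H(p01) + pi_1*H(p10) = 0.7346*0.9209 + 0.2654*0.3659 = 0.7736

0.7736 bits/symbol


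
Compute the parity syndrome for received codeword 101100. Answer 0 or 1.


Syndrome = XOR of all bits = 1 XOR 0 XOR 1 XOR 1 XOR 0 XOR 0 = 1

1


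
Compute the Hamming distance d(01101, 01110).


Count differing positions: . . . ^ ^ = 2 differences

2


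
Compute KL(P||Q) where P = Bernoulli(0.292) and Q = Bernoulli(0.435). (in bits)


KL = p*log2(p/q) + (1-p)*log2((1-p)/(1-q)) = 0.292*log2(0.292/0.435) + 0.708*log2(0.708/0.565) = 0.0625

0.0625 bits


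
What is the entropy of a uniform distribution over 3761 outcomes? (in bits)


H = log2(n) = log2(3761) = 11.8769

11.8769 bits


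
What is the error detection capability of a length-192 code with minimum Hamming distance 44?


Detection capability = d_min - 1 = 44 - 1 = 43

43 errors


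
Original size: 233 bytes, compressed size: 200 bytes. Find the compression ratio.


Ratio = original / compressed = 233 / 200 = 1.165

1.165


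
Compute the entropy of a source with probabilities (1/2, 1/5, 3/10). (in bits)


H = -sum(p_i * log2(p_i)). Terms: -(1/2)*log2(1/2) = 0.500000; -(1/5)*log2(1/5) = 0.464386; -(3/10)*log2(3/10) = 0.521090. H = 0.500000 + 0.464386 + 0.521090 = 1.4855

1.4855 bits


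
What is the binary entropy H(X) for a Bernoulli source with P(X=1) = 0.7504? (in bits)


H = -p*log2(p) - (1-p)*log2(1-p). -0.7504*log2(0.7504) = 0.310867; -0.2496*log2(0.2496) = 0.499777. H = 0.310867 + 0.499777 = 0.8106

0.8106 bits


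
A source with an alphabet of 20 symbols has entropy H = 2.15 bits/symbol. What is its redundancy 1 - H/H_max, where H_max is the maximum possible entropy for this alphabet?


H_max = log2(K) = log2(20) = 4.3219 bits/symbol. Redundancy = 1 - H/H_max = 1 - 2.15/4.3219 = 1 - 0.4975 = 0.5025

0.5025


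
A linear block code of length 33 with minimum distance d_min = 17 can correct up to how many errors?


Correction capability = floor((d-1)/2) = floor((17-1)/2) = 8

8 errors


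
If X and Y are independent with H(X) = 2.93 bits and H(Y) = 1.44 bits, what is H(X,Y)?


For independent variables, H(X,Y) = H(X) + H(Y) = 2.93 + 1.44 = 4.37

4.37 bits


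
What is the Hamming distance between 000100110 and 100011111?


Count differing positions: ^ . . ^ ^ ^ . . ^ = 5 differences

5


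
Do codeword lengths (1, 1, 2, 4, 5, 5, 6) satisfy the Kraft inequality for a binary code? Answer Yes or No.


Kraft sum = sum(2^(-l_i)) = 1.3906, need <= 1. Result: violated (a binary prefix-free code with these lengths cannot exist)

No


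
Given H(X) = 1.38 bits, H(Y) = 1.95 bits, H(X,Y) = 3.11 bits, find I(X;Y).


I(X;Y) = H(X) + H(Y) - H(X,Y) = 1.38 + 1.95 - 3.11 = 0.22

0.22 bits


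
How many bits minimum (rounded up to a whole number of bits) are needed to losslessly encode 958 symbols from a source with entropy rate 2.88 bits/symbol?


Minimum bits >= n * H = 958 * 2.88 = 2759.04, rounded up to a whole number of bits = 2760

2760 bits


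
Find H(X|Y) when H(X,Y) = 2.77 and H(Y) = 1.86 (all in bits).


H(X|Y) = H(X,Y) - H(Y) = 2.77 - 1.86 = 0.91

0.91 bits


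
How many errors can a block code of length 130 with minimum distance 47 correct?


Correction capability = floor((d-1)/2) = floor((47-1)/2) = 23

23 errors


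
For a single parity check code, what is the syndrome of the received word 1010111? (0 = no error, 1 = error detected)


Syndrome = XOR of all bits = 1 XOR 0 XOR 1 XOR 0 XOR 1 XOR 1 XOR 1 = 1

1


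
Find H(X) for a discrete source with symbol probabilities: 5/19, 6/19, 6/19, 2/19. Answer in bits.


H = -sum(p_i * log2(p_i)). Terms: -(5/19)*log2(5/19) = 0.506842; -(6/19)*log2(6/19) = 0.525147; -(6/19)*log2(6/19) = 0.525147; -(2/19)*log2(2/19) = 0.341887. H = 0.506842 + 0.525147 + 0.525147 + 0.341887 = 1.899

1.899 bits


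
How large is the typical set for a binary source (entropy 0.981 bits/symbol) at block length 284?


log2|A_typical| = nH = 284 * 0.981 = 278.604, so |A_typical| ~ 2^278.604 = 7.382e+83

7.382e+83


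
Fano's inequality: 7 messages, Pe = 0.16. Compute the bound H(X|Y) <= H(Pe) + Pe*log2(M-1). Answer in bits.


H(Pe) = -Pe*log2(Pe) - (1-Pe)*log2(1-Pe) = -0.16*log2(0.16) - 0.84*log2(0.84) = 0.423017 + 0.211293 = 0.6343. Pe*log2(M-1) = 0.16*log2(6) = 0.413594. Bound = H(Pe) + Pe*log2(M-1) = 0.423017 + 0.211293 + 0.413594 = 1.0479

1.0479 bits


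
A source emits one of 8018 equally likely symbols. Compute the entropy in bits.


H = log2(n) = log2(8018) = 12.969

12.969 bits


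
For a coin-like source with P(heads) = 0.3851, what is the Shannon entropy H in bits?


H = -p*log2(p) - (1-p)*log2(1-p). -0.3851*log2(0.3851) = 0.530165; -0.6149*log2(0.6149) = 0.431399. H = 0.530165 + 0.431399 = 0.9616

0.9616 bits


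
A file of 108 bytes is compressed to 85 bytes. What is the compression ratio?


Ratio = original / compressed = 108 / 85 = 1.2706

1.2706


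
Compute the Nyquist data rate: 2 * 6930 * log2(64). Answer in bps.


Rate = 2 * B * log2(M) = 2 * 6930 * 6.0 = 83160.0

83160.0 bps


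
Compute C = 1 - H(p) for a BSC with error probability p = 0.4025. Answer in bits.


H(p) = -p*log2(p) - (1-p)*log2(1-p) = -0.4025*log2(0.4025) - 0.5975*log2(0.5975) = 0.528458 + 0.443936 = 0.9724. C = 1 - H(p) = 1 - 0.9724 = 0.0276

0.0276 bits


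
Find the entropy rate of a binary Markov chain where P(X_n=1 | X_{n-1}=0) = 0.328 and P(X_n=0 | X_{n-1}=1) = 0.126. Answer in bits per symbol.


Stationary distribution: pi_0 = p10/(p01+p10) = 0.2775, pi_1 = 0.7225. Entropy rate H' = pi_0*H(p01) + pi_1*H(p10) = 0.2775*0.9129 + 0.7225*0.5464 = 0.6481

0.6481 bits/symbol


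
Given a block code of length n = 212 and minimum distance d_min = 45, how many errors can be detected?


Detection capability = d_min - 1 = 45 - 1 = 44

44 errors


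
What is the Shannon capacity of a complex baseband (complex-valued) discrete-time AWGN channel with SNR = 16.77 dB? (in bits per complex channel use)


SNR_linear = 10^(16.77/10) = 47.5335; C = log2(1 + SNR_linear) = log2(1 + 47.5335) = 5.6009

5.6009 bits/channel use


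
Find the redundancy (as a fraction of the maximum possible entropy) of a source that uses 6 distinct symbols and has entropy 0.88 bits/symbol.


H_max = log2(K) = log2(6) = 2.585 bits/symbol. Redundancy = 1 - H/H_max = 1 - 0.88/2.585 = 1 - 0.3404 = 0.6596

0.6596


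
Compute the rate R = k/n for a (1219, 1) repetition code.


Rate = k/n = 1/1219

1/1219


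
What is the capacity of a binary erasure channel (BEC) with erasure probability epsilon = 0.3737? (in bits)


C = 1 - epsilon = 1 - 0.3737 = 0.6263

0.6263 bits


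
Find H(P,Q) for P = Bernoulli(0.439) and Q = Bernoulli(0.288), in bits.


H(P,Q) = -p*log2(q) - (1-p)*log2(1-q). -0.439*log2(0.288) = 0.788382; -0.561*log2(0.712) = 0.274919. H(P,Q) = 0.788382 + 0.274919 = 1.0633

1.0633 bits


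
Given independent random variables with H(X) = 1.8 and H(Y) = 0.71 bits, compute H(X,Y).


For independent variables, H(X,Y) = H(X) + H(Y) = 1.8 + 0.71 = 2.51

2.51 bits


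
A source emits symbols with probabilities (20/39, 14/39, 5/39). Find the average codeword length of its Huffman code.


Huffman construction (repeatedly merge the two least-probable nodes; each merge adds 1 bit to every symbol beneath it): 5/39 + 14/39 = 19/39; 19/39 + 20/39 = 1. Resulting codeword lengths (in the order the probabilities were given): (1, 2, 2). L_avg = sum(p_i * l_i) = 20/39*1 + 14/39*2 + 5/39*2 = 58/39 = 1.4872

1.4872 bits


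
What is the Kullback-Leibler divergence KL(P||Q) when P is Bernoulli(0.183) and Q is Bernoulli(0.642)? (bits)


KL = p*log2(p/q) + (1-p)*log2((1-p)/(1-q)) = 0.183*log2(0.183/0.642) + 0.817*log2(0.817/0.358) = 0.6412

0.6412 bits


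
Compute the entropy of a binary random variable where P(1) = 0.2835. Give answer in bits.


H = -p*log2(p) - (1-p)*log2(1-p). -0.2835*log2(0.2835) = 0.515567; -0.7165*log2(0.7165) = 0.344609. H = 0.515567 + 0.344609 = 0.8602

0.8602 bits


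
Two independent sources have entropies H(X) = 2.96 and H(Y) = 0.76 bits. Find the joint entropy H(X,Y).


For independent variables, H(X,Y) = H(X) + H(Y) = 2.96 + 0.76 = 3.72

3.72 bits


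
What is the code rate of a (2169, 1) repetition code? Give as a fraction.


Rate = k/n = 1/2169

1/2169


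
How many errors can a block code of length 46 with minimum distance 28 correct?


Correction capability = floor((d-1)/2) = floor((28-1)/2) = 13

13 errors


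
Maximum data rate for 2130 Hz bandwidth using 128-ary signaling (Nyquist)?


Rate = 2 * B * log2(M) = 2 * 2130 * 7.0 = 29820.0

29820.0 bps


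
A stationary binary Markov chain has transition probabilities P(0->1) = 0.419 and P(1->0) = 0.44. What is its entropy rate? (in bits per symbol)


Stationary distribution: pi_0 = p10/(p01+p10) = 0.5122, pi_1 = 0.4878. Entropy rate H' = pi_0*H(p01) + pi_1*H(p10) = 0.5122*0.981 + 0.4878*0.9896 = 0.9852

0.9852 bits/symbol


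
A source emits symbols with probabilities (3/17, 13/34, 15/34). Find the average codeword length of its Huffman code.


Huffman construction (repeatedly merge the two least-probable nodes; each merge adds 1 bit to every symbol beneath it): 3/17 + 13/34 = 19/34; 15/34 + 19/34 = 1. Resulting codeword lengths (in the order the probabilities were given): (2, 2, 1). L_avg = sum(p_i * l_i) = 3/17*2 + 13/34*2 + 15/34*1 = 53/34 = 1.5588

1.5588 bits


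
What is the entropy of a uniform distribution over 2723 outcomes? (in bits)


H = log2(n) = log2(2723) = 11.411

11.411 bits


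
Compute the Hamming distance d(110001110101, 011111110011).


Count differing positions: ^ . ^ ^ ^ . . . . ^ ^ . = 6 differences

6


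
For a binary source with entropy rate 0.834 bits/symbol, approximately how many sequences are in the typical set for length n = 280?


log2|A_typical| = nH = 280 * 0.834 = 233.52, so |A_typical| ~ 2^233.52 = 1.979e+70

1.979e+70


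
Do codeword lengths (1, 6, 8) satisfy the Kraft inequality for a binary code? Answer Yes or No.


Kraft sum = sum(2^(-l_i)) = 0.5195, need <= 1. Result: satisfied (a binary prefix-free code with these lengths exists)

Yes


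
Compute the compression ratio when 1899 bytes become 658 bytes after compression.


Ratio = original / compressed = 1899 / 658 = 2.886

2.886


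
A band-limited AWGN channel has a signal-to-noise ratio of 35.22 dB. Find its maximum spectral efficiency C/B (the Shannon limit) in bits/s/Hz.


SNR_linear = 10^(35.22/10) = 3326.5955; C/B = log2(1 + SNR_linear) = log2(1 + 3326.5955) = 11.7003

11.7003 bits/s/Hz


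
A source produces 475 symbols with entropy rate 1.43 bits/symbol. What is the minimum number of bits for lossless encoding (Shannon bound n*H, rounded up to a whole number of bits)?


Minimum bits >= n * H = 475 * 1.43 = 679.25, rounded up to a whole number of bits = 680

680 bits


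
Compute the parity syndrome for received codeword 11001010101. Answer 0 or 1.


Syndrome = XOR of all bits = 1 XOR 1 XOR 0 XOR 0 XOR 1 XOR 0 XOR 1 XOR 0 XOR 1 XOR 0 XOR 1 = 0

0
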